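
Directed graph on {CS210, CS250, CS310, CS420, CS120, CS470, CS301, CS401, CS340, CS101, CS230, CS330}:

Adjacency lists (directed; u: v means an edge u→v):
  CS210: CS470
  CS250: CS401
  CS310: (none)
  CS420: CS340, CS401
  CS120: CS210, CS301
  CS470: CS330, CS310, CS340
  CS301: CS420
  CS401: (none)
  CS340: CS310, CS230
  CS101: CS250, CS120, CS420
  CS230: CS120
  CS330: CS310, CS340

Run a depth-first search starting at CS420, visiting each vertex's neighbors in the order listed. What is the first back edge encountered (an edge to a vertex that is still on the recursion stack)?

CS330->CS340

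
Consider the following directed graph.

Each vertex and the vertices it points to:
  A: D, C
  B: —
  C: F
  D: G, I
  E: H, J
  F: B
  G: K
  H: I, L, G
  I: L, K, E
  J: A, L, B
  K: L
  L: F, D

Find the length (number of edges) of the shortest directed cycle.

For each vertex v, BFS finds the shortest path from v back to v.
The shortest such closed walk is E → H → I → E, length 3.

3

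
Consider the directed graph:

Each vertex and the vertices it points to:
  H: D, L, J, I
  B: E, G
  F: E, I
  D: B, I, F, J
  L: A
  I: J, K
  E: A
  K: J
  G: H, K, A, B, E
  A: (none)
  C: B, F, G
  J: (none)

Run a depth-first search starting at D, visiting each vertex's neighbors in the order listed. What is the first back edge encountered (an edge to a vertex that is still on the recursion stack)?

DFS from D (visiting each vertex's neighbors in the order listed); mark gray on enter, black on exit:
D gray
  B gray
    E gray
      A gray
      A black
    E black
    G gray
      H gray
        H→D: D is gray → back edge
First back edge: H → D.

H→D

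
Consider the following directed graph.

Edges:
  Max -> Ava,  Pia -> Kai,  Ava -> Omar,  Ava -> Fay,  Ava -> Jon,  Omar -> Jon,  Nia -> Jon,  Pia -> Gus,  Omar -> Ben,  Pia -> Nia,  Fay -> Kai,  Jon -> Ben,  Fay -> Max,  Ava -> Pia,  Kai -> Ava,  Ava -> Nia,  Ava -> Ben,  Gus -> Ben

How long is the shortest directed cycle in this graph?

For each vertex v, BFS finds the shortest path from v back to v.
The shortest such closed walk is Kai → Ava → Fay → Kai, length 3.

3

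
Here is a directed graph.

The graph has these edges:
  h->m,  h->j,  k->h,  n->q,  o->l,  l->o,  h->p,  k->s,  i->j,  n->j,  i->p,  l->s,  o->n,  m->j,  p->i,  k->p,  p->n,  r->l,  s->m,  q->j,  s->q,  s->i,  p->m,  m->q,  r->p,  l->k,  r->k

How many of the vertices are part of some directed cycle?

4

A vertex is on a directed cycle iff it belongs to a strongly connected component of size ≥ 2 (or has a self-loop).
The vertices on cycles are {i, l, o, p} — 4 in total.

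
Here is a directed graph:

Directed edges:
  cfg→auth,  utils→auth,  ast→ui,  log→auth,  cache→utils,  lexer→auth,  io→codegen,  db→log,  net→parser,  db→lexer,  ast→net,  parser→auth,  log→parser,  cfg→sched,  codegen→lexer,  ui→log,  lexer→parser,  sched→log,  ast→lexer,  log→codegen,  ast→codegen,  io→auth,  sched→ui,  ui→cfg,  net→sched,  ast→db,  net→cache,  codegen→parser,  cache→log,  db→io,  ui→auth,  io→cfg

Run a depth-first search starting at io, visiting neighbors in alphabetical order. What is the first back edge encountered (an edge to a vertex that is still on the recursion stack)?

ui->cfg

DFS from io (visiting neighbors in alphabetical order); mark gray on enter, black on exit:
io gray
  auth gray
  auth black
  cfg gray
    cfg→auth: auth black — skip
    sched gray
      log gray
        log→auth: auth black — skip
        codegen gray
          lexer gray
            lexer→auth: auth black — skip
            parser gray
              parser→auth: auth black — skip
            parser black
          lexer black
          codegen→parser: parser black — skip
        codegen black
        log→parser: parser black — skip
      log black
      ui gray
        ui→auth: auth black — skip
        ui→cfg: cfg is gray → back edge
First back edge: ui → cfg.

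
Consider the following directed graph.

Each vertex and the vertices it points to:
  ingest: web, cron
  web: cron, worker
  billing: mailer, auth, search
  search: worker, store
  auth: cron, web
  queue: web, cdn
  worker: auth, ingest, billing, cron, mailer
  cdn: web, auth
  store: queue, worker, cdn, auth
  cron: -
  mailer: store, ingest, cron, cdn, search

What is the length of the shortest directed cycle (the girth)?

3

For each vertex v, BFS finds the shortest path from v back to v.
The shortest such closed walk is search → worker → billing → search, length 3.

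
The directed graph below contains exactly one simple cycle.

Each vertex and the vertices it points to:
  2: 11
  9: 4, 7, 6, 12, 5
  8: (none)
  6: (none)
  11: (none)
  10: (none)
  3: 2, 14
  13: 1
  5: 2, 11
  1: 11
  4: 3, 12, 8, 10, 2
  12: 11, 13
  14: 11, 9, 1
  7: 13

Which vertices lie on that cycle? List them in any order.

3, 4, 9, 14

DFS with gray/black marking from 9:
9 gray
  4 gray
    3 gray
      2 gray
        11 gray
        11 black
      2 black
      14 gray
        14→11: 11 black — skip
        14→9: 9 is gray → back edge
Back edge closes the cycle 9 → 4 → 3 → 14 → 9; its vertices are {3, 4, 9, 14}.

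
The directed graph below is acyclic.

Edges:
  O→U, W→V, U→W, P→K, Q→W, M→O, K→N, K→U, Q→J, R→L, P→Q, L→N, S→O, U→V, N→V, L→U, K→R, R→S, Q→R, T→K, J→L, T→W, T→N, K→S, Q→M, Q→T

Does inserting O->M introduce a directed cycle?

Yes

Adding O→M creates a cycle iff M can already reach O.
Path from M: M → O.
So M → … → O → M is a cycle.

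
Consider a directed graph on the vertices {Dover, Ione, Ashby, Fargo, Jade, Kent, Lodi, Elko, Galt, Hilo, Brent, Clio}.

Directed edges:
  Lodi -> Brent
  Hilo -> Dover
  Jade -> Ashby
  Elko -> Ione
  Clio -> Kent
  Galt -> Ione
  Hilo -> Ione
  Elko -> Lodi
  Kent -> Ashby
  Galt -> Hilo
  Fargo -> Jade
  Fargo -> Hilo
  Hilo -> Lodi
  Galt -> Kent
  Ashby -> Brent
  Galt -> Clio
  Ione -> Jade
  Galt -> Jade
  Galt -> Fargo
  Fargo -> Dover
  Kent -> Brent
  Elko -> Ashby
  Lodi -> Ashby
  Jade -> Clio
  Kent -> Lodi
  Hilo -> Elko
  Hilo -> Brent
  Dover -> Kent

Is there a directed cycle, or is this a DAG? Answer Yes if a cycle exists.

No

DFS with white/gray/black marking, starting from Fargo:
Fargo gray
  Hilo gray
    Lodi gray
      Ashby gray
        Brent gray
        Brent black
      Ashby black
      Lodi→Brent: Brent black — skip
    Lodi black
    Ione gray
      Jade gray
        Jade→Ashby: Ashby black — skip
        Clio gray
          Kent gray
            Kent→Brent: Brent black — skip
            Kent→Lodi: Lodi black — skip
            Kent→Ashby: Ashby black — skip
          Kent black
        Clio black
      Jade black
    Ione black
    Hilo→Brent: Brent black — skip
    Elko gray
      Elko→Ione: Ione black — skip
      Elko→Lodi: Lodi black — skip
      Elko→Ashby: Ashby black — skip
    Elko black
    Dover gray
      Dover→Kent: Kent black — skip
    Dover black
  Hilo black
  Fargo→Jade: Jade black — skip
  Fargo→Dover: Dover black — skip
Fargo black
Galt gray
  Galt→Hilo: Hilo black — skip
  Galt→Jade: Jade black — skip
  Galt→Clio: Clio black — skip
  Galt→Fargo: Fargo black — skip
  Galt→Kent: Kent black — skip
  Galt→Ione: Ione black — skip
Galt black
Every edge goes to a white or black vertex — no back edge, so the graph is acyclic.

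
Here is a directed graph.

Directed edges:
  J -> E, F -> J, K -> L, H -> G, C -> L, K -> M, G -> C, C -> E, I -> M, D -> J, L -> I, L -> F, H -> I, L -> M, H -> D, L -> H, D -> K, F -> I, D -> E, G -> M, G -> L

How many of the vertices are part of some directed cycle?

A vertex is on a directed cycle iff it belongs to a strongly connected component of size ≥ 2 (or has a self-loop).
The vertices on cycles are {C, D, G, H, K, L} — 6 in total.

6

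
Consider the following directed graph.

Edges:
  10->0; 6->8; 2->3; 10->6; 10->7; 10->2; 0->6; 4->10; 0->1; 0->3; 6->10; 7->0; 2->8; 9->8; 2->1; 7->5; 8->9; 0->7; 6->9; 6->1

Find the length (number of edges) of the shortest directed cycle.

For each vertex v, BFS finds the shortest path from v back to v.
The shortest such closed walk is 10 → 6 → 10, length 2.

2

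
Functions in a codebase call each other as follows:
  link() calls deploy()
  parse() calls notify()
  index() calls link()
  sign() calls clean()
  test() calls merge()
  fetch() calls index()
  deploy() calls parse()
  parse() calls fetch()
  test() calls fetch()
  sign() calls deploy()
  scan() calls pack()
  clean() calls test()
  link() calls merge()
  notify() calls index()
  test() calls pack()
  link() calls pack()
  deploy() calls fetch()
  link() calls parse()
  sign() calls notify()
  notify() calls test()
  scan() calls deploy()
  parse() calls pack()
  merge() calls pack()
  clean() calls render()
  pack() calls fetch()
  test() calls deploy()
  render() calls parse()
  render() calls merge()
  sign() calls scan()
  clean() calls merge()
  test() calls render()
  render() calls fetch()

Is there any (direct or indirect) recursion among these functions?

DFS with white/gray/black marking, starting from clean:
clean gray
  render gray
    parse gray
      fetch gray
        index gray
          link gray
            deploy gray
              deploy→parse: parse is gray → back edge
Back edge found, so a cycle exists: parse → fetch → index → link → deploy → parse.

Yes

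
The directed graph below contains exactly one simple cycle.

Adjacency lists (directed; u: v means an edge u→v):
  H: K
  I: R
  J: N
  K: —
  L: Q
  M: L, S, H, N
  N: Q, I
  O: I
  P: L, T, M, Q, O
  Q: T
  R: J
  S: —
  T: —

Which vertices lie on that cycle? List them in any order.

I, J, N, R

DFS with gray/black marking from N:
N gray
  Q gray
    T gray
    T black
  Q black
  I gray
    R gray
      J gray
        J→N: N is gray → back edge
Back edge closes the cycle N → I → R → J → N; its vertices are {I, J, N, R}.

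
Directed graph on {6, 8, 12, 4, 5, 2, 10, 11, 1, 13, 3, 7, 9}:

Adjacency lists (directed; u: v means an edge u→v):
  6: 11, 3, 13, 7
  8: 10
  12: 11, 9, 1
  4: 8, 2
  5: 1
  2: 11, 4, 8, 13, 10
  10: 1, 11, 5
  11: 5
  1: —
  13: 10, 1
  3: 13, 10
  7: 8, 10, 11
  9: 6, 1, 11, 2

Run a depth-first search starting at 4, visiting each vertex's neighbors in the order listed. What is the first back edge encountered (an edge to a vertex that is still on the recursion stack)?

2->4

DFS from 4 (visiting each vertex's neighbors in the order listed); mark gray on enter, black on exit:
4 gray
  8 gray
    10 gray
      1 gray
      1 black
      11 gray
        5 gray
          5→1: 1 black — skip
        5 black
      11 black
      10→5: 5 black — skip
    10 black
  8 black
  2 gray
    2→11: 11 black — skip
    2→4: 4 is gray → back edge
First back edge: 2 → 4.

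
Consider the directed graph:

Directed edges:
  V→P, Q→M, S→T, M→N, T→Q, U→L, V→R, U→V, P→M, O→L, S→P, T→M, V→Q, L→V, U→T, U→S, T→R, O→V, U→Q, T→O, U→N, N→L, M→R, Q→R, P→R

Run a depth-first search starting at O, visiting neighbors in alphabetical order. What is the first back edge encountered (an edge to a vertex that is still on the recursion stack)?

N→L

DFS from O (visiting neighbors in alphabetical order); mark gray on enter, black on exit:
O gray
  L gray
    V gray
      P gray
        M gray
          N gray
            N→L: L is gray → back edge
First back edge: N → L.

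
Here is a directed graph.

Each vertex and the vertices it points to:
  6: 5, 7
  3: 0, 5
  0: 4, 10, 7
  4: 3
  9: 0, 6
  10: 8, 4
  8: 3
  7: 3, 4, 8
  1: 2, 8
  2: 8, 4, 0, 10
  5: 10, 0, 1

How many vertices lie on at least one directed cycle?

A vertex is on a directed cycle iff it belongs to a strongly connected component of size ≥ 2 (or has a self-loop).
The vertices on cycles are {0, 1, 2, 3, 4, 5, 7, 8, 10} — 9 in total.

9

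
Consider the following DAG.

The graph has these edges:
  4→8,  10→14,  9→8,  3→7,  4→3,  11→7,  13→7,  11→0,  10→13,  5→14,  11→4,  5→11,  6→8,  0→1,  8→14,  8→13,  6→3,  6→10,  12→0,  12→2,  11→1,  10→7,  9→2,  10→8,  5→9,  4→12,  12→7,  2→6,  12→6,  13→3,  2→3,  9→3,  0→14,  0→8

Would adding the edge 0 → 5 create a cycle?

Yes

Adding 0→5 creates a cycle iff 5 can already reach 0.
Path from 5: 5 → 11 → 0.
So 5 → … → 0 → 5 is a cycle.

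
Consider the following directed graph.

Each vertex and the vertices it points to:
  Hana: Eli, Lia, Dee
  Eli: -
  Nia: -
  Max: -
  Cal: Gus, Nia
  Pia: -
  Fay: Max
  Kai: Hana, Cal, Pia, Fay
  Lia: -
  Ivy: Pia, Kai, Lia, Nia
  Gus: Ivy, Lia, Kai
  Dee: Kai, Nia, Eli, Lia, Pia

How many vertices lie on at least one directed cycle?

6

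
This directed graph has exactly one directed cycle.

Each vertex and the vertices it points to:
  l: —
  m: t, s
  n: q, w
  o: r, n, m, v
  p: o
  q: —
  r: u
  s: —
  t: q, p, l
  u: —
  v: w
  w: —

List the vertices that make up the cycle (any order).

m, o, p, t

DFS with gray/black marking from o:
o gray
  r gray
    u gray
    u black
  r black
  n gray
    q gray
    q black
    w gray
    w black
  n black
  m gray
    t gray
      t→q: q black — skip
      p gray
        p→o: o is gray → back edge
Back edge closes the cycle o → m → t → p → o; its vertices are {m, o, p, t}.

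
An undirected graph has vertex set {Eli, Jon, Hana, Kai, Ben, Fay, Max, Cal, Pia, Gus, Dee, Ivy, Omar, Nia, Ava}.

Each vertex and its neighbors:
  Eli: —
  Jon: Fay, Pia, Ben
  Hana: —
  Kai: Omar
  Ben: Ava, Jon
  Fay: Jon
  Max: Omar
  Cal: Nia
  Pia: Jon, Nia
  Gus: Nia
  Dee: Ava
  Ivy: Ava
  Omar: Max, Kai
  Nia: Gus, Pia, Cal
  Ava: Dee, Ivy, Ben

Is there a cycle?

No

DFS, tracking each vertex's parent; an edge to a visited non-parent vertex closes a cycle.
Start from Dee:
visit Dee (parent –)
  visit Ava (parent Dee)
    Ava–Dee: parent, skip
    visit Ivy (parent Ava)
      Ivy–Ava: parent, skip
    visit Ben (parent Ava)
      Ben–Ava: parent, skip
      visit Jon (parent Ben)
        visit Fay (parent Jon)
          Fay–Jon: parent, skip
        visit Pia (parent Jon)
          Pia–Jon: parent, skip
          visit Nia (parent Pia)
            visit Gus (parent Nia)
              Gus–Nia: parent, skip
            Nia–Pia: parent, skip
            visit Cal (parent Nia)
              Cal–Nia: parent, skip
        Jon–Ben: parent, skip
visit Eli (parent –)
visit Hana (parent –)
visit Kai (parent –)
  visit Omar (parent Kai)
    visit Max (parent Omar)
      Max–Omar: parent, skip
    Omar–Kai: parent, skip
No non-parent visited neighbor found — the graph is a forest.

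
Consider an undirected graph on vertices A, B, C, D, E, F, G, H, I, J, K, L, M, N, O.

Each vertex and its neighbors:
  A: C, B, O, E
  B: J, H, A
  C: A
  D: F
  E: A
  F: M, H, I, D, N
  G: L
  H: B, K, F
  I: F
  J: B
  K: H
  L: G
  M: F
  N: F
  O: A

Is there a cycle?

No

DFS, tracking each vertex's parent; an edge to a visited non-parent vertex closes a cycle.
Start from E:
visit E (parent –)
  visit A (parent E)
    visit C (parent A)
      C–A: parent, skip
    visit B (parent A)
      visit J (parent B)
        J–B: parent, skip
      visit H (parent B)
        H–B: parent, skip
        visit K (parent H)
          K–H: parent, skip
        visit F (parent H)
          visit M (parent F)
            M–F: parent, skip
          F–H: parent, skip
          visit I (parent F)
            I–F: parent, skip
          visit D (parent F)
            D–F: parent, skip
          visit N (parent F)
            N–F: parent, skip
      B–A: parent, skip
    visit O (parent A)
      O–A: parent, skip
    A–E: parent, skip
visit G (parent –)
  visit L (parent G)
    L–G: parent, skip
No non-parent visited neighbor found — the graph is a forest.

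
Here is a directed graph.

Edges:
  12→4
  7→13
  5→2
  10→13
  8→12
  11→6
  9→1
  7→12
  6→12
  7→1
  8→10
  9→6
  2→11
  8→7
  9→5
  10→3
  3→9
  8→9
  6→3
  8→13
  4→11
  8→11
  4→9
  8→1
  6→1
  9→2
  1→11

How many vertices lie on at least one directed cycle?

9

A vertex is on a directed cycle iff it belongs to a strongly connected component of size ≥ 2 (or has a self-loop).
The vertices on cycles are {1, 2, 3, 4, 5, 6, 9, 11, 12} — 9 in total.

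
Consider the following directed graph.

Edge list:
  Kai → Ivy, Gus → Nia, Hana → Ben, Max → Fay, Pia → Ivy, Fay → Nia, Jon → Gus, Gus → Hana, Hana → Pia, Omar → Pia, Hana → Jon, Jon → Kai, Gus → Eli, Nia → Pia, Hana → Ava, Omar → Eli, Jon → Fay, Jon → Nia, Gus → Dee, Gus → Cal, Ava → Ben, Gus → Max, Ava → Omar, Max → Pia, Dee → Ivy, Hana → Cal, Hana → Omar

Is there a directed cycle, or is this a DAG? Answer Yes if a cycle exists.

DFS with white/gray/black marking, starting from Dee:
Dee gray
  Ivy gray
  Ivy black
Dee black
Kai gray
  Kai→Ivy: Ivy black — skip
Kai black
Fay gray
  Nia gray
    Pia gray
      Pia→Ivy: Ivy black — skip
    Pia black
  Nia black
Fay black
Eli gray
Eli black
Gus gray
  Max gray
    Max→Fay: Fay black — skip
    Max→Pia: Pia black — skip
  Max black
  Gus→Dee: Dee black — skip
  Hana gray
    Cal gray
    Cal black
    Hana→Pia: Pia black — skip
    Omar gray
      Omar→Eli: Eli black — skip
      Omar→Pia: Pia black — skip
    Omar black
    Jon gray
      Jon→Fay: Fay black — skip
      Jon→Nia: Nia black — skip
      Jon→Gus: Gus is gray → back edge
Back edge found, so a cycle exists: Gus → Hana → Jon → Gus.

Yes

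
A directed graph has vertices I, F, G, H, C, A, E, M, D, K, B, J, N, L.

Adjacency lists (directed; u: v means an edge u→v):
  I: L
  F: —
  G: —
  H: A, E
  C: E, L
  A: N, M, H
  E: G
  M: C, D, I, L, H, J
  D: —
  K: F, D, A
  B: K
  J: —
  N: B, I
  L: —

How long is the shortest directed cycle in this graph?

2

For each vertex v, BFS finds the shortest path from v back to v.
The shortest such closed walk is A → H → A, length 2.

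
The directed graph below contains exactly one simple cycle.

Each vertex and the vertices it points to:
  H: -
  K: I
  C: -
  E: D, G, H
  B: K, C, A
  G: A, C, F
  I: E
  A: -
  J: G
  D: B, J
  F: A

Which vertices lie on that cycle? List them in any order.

B, D, E, I, K

DFS with gray/black marking from E:
E gray
  D gray
    B gray
      K gray
        I gray
          I→E: E is gray → back edge
Back edge closes the cycle E → D → B → K → I → E; its vertices are {B, D, E, I, K}.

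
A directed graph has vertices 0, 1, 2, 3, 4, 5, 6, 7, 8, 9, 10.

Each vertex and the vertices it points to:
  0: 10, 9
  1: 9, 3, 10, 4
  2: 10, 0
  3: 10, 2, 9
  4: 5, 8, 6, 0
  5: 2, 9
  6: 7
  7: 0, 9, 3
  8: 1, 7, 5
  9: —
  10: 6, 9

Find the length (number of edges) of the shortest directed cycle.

3

For each vertex v, BFS finds the shortest path from v back to v.
The shortest such closed walk is 4 → 8 → 1 → 4, length 3.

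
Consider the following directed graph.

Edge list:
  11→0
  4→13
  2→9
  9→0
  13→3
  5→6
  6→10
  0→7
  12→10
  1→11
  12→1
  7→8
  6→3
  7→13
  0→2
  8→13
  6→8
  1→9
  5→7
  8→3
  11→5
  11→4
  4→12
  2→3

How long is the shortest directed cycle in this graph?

3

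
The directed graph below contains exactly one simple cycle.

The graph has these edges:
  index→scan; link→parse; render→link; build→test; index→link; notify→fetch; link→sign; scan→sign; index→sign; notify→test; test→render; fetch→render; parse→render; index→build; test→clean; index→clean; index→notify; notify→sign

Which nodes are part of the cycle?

link, parse, render

DFS with gray/black marking from link:
link gray
  sign gray
  sign black
  parse gray
    render gray
      render→link: link is gray → back edge
Back edge closes the cycle link → parse → render → link; its vertices are {link, parse, render}.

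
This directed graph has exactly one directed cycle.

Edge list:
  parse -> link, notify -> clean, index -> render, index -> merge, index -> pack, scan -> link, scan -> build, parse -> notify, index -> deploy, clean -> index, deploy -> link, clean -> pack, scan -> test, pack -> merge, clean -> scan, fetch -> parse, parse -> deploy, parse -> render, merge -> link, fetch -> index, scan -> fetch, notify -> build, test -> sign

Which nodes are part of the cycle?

DFS with gray/black marking from clean:
clean gray
  index gray
    merge gray
      link gray
      link black
    merge black
    render gray
    render black
    deploy gray
      deploy→link: link black — skip
    deploy black
    pack gray
      pack→merge: merge black — skip
    pack black
  index black
  scan gray
    build gray
    build black
    fetch gray
      fetch→index: index black — skip
      parse gray
        notify gray
          notify→clean: clean is gray → back edge
Back edge closes the cycle clean → scan → fetch → parse → notify → clean; its vertices are {scan, clean, fetch, parse, notify}.

scan, clean, fetch, parse, notify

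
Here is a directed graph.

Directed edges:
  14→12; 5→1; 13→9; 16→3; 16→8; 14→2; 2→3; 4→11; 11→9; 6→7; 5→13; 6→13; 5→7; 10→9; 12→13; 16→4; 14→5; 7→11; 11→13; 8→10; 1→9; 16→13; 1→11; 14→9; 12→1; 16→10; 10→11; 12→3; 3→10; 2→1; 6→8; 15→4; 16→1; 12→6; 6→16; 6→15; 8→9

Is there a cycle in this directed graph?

No

DFS with white/gray/black marking, starting from 1:
1 gray
  11 gray
    9 gray
    9 black
    13 gray
      13→9: 9 black — skip
    13 black
  11 black
  1→9: 9 black — skip
1 black
2 gray
  3 gray
    10 gray
      10→11: 11 black — skip
      10→9: 9 black — skip
    10 black
  3 black
  2→1: 1 black — skip
2 black
4 gray
  4→11: 11 black — skip
4 black
5 gray
  5→1: 1 black — skip
  5→13: 13 black — skip
  7 gray
    7→11: 11 black — skip
  7 black
5 black
6 gray
  8 gray
    8→10: 10 black — skip
    8→9: 9 black — skip
  8 black
  16 gray
    16→4: 4 black — skip
    16→8: 8 black — skip
    16→13: 13 black — skip
    16→1: 1 black — skip
    16→3: 3 black — skip
    16→10: 10 black — skip
  16 black
  15 gray
    15→4: 4 black — skip
  15 black
  6→13: 13 black — skip
  6→7: 7 black — skip
6 black
12 gray
  12→13: 13 black — skip
  12→3: 3 black — skip
  12→6: 6 black — skip
  12→1: 1 black — skip
12 black
14 gray
  14→12: 12 black — skip
  14→5: 5 black — skip
  14→9: 9 black — skip
  14→2: 2 black — skip
14 black
Every edge goes to a white or black vertex — no back edge, so the graph is acyclic.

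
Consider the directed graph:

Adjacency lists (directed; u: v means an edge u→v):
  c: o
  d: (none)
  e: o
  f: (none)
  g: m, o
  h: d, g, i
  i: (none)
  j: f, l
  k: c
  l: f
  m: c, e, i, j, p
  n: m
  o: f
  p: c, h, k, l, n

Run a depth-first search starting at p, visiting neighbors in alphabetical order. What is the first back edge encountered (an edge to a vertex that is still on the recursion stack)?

DFS from p (visiting neighbors in alphabetical order); mark gray on enter, black on exit:
p gray
  c gray
    o gray
      f gray
      f black
    o black
  c black
  h gray
    d gray
    d black
    g gray
      m gray
        m→c: c black — skip
        e gray
          e→o: o black — skip
        e black
        i gray
        i black
        j gray
          j→f: f black — skip
          l gray
            l→f: f black — skip
          l black
        j black
        m→p: p is gray → back edge
First back edge: m → p.

m->p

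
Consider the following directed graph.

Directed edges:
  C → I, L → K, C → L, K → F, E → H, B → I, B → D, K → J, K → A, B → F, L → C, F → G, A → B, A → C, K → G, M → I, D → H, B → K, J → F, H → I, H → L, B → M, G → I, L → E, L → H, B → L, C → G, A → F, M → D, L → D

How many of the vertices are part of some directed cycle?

9

A vertex is on a directed cycle iff it belongs to a strongly connected component of size ≥ 2 (or has a self-loop).
The vertices on cycles are {A, B, C, D, E, H, K, L, M} — 9 in total.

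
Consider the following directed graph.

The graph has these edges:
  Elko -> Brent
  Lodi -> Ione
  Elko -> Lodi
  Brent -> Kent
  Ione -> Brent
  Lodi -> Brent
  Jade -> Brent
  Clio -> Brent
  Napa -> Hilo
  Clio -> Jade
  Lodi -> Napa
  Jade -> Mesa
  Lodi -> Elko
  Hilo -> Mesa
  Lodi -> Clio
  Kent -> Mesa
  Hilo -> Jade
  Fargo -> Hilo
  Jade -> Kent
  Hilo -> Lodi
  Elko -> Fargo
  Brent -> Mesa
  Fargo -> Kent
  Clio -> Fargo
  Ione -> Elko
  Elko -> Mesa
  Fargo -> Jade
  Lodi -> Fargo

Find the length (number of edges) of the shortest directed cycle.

2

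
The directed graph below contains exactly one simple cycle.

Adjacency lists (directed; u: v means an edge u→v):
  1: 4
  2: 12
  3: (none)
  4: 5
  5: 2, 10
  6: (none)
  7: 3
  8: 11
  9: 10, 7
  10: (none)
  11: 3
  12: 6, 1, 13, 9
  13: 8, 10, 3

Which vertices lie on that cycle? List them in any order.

1, 2, 4, 5, 12

DFS with gray/black marking from 12:
12 gray
  6 gray
  6 black
  1 gray
    4 gray
      5 gray
        2 gray
          2→12: 12 is gray → back edge
Back edge closes the cycle 12 → 1 → 4 → 5 → 2 → 12; its vertices are {1, 2, 4, 5, 12}.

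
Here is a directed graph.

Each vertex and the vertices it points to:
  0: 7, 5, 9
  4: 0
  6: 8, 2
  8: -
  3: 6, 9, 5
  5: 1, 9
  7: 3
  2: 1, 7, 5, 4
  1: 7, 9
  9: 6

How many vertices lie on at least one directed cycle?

9

A vertex is on a directed cycle iff it belongs to a strongly connected component of size ≥ 2 (or has a self-loop).
The vertices on cycles are {0, 1, 2, 3, 4, 5, 6, 7, 9} — 9 in total.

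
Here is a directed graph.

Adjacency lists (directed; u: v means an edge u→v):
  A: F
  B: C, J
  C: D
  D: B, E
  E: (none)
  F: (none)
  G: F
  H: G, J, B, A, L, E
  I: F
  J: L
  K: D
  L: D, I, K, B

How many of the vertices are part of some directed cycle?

6

A vertex is on a directed cycle iff it belongs to a strongly connected component of size ≥ 2 (or has a self-loop).
The vertices on cycles are {B, C, D, J, K, L} — 6 in total.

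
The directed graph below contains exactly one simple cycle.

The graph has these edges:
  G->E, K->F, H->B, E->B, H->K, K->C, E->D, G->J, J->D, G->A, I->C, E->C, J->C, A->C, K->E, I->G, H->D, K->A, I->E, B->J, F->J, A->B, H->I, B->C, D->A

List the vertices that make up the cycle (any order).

DFS with gray/black marking from A:
A gray
  B gray
    J gray
      D gray
        D→A: A is gray → back edge
Back edge closes the cycle A → B → J → D → A; its vertices are {A, B, D, J}.

A, B, D, J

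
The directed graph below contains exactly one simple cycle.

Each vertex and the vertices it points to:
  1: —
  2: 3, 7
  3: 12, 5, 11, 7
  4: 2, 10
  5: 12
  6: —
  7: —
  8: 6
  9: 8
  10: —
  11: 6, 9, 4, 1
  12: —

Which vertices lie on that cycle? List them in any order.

2, 3, 4, 11

DFS with gray/black marking from 11:
11 gray
  6 gray
  6 black
  9 gray
    8 gray
      8→6: 6 black — skip
    8 black
  9 black
  4 gray
    2 gray
      3 gray
        12 gray
        12 black
        5 gray
          5→12: 12 black — skip
        5 black
        3→11: 11 is gray → back edge
Back edge closes the cycle 11 → 4 → 2 → 3 → 11; its vertices are {2, 3, 4, 11}.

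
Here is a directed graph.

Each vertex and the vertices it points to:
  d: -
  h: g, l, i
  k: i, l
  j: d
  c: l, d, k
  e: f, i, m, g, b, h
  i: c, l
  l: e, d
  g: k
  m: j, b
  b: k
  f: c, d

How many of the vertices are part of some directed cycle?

10

A vertex is on a directed cycle iff it belongs to a strongly connected component of size ≥ 2 (or has a self-loop).
The vertices on cycles are {b, c, e, f, g, h, i, k, l, m} — 10 in total.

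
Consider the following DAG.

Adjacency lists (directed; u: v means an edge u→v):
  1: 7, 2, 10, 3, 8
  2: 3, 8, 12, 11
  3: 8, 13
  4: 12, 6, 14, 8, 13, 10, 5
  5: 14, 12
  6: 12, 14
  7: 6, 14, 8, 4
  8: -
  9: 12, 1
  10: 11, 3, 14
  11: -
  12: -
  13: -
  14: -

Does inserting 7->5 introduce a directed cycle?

Adding 7→5 creates a cycle iff 5 can already reach 7.
Explore from 5: no path reaches 7. The graph stays acyclic.

No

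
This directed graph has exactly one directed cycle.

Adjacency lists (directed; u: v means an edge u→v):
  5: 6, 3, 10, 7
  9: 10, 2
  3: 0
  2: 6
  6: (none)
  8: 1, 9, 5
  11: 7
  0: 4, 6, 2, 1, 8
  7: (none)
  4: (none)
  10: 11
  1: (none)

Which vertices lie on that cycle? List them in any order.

0, 3, 5, 8

DFS with gray/black marking from 0:
0 gray
  4 gray
  4 black
  6 gray
  6 black
  2 gray
    2→6: 6 black — skip
  2 black
  1 gray
  1 black
  8 gray
    8→1: 1 black — skip
    9 gray
      10 gray
        11 gray
          7 gray
          7 black
        11 black
      10 black
      9→2: 2 black — skip
    9 black
    5 gray
      5→6: 6 black — skip
      3 gray
        3→0: 0 is gray → back edge
Back edge closes the cycle 0 → 8 → 5 → 3 → 0; its vertices are {0, 3, 5, 8}.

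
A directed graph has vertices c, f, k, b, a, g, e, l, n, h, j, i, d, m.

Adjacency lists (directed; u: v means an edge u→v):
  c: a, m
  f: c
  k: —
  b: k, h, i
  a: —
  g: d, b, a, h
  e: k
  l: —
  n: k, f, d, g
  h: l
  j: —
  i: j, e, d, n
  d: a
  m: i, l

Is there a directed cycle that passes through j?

No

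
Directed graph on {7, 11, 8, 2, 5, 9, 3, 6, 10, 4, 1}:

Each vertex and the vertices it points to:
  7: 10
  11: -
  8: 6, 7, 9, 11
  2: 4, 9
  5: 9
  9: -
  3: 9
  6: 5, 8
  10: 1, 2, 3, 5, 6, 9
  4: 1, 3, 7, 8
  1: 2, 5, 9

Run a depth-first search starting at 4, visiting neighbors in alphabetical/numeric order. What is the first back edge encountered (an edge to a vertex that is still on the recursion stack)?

2->4

DFS from 4 (visiting neighbors in alphabetical/numeric order); mark gray on enter, black on exit:
4 gray
  1 gray
    2 gray
      2→4: 4 is gray → back edge
First back edge: 2 → 4.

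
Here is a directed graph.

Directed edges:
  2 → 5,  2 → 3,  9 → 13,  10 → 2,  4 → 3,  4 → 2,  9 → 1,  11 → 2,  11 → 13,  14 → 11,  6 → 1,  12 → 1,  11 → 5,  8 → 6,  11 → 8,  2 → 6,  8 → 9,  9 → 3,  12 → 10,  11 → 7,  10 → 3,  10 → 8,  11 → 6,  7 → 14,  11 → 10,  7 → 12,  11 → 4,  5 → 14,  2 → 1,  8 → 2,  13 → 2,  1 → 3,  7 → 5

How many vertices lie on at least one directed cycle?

11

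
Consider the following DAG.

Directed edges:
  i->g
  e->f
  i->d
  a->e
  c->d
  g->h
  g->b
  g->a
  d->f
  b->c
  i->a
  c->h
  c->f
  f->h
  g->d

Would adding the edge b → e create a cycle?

Adding b→e creates a cycle iff e can already reach b.
Explore from e: no path reaches b. The graph stays acyclic.

No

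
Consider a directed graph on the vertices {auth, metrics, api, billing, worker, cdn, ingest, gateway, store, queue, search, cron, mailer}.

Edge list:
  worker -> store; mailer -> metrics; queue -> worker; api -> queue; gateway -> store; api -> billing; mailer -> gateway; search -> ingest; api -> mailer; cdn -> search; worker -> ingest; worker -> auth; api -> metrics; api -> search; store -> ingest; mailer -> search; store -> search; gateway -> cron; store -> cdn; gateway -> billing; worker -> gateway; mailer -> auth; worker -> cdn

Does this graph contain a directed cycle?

DFS with white/gray/black marking, starting from billing:
billing gray
billing black
auth gray
auth black
metrics gray
metrics black
api gray
  search gray
    ingest gray
    ingest black
  search black
  api→metrics: metrics black — skip
  api→billing: billing black — skip
  mailer gray
    gateway gray
      store gray
        store→search: search black — skip
        cdn gray
          cdn→search: search black — skip
        cdn black
        store→ingest: ingest black — skip
      store black
      gateway→billing: billing black — skip
      cron gray
      cron black
    gateway black
    mailer→auth: auth black — skip
    mailer→search: search black — skip
    mailer→metrics: metrics black — skip
  mailer black
  queue gray
    worker gray
      worker→ingest: ingest black — skip
      worker→store: store black — skip
      worker→cdn: cdn black — skip
      worker→gateway: gateway black — skip
      worker→auth: auth black — skip
    worker black
  queue black
api black
Every edge goes to a white or black vertex — no back edge, so the graph is acyclic.

No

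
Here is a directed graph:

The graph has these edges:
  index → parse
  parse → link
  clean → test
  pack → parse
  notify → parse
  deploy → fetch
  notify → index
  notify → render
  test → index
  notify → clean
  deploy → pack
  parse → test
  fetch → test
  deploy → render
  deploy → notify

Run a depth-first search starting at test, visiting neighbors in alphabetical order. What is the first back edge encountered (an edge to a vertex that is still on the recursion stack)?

parse->test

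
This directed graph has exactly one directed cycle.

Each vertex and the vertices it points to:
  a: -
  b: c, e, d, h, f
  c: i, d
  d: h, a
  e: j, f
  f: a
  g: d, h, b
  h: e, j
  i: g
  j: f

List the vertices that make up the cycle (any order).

b, c, g, i

DFS with gray/black marking from g:
g gray
  d gray
    h gray
      e gray
        j gray
          f gray
            a gray
            a black
          f black
        j black
        e→f: f black — skip
      e black
      h→j: j black — skip
    h black
    d→a: a black — skip
  d black
  g→h: h black — skip
  b gray
    c gray
      i gray
        i→g: g is gray → back edge
Back edge closes the cycle g → b → c → i → g; its vertices are {b, c, g, i}.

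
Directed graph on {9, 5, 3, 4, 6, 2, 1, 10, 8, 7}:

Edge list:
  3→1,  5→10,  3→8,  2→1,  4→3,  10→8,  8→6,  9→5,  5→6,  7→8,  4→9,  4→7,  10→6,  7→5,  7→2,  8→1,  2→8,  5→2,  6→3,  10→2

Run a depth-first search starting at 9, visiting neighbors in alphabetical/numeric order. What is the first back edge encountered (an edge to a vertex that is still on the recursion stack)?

3→8

DFS from 9 (visiting neighbors in alphabetical/numeric order); mark gray on enter, black on exit:
9 gray
  5 gray
    2 gray
      1 gray
      1 black
      8 gray
        8→1: 1 black — skip
        6 gray
          3 gray
            3→1: 1 black — skip
            3→8: 8 is gray → back edge
First back edge: 3 → 8.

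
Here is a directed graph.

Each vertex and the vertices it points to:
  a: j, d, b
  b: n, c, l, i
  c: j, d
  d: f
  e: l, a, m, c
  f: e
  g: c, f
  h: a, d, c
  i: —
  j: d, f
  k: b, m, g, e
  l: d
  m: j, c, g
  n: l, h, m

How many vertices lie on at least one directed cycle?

12

A vertex is on a directed cycle iff it belongs to a strongly connected component of size ≥ 2 (or has a self-loop).
The vertices on cycles are {a, b, c, d, e, f, g, h, j, l, m, n} — 12 in total.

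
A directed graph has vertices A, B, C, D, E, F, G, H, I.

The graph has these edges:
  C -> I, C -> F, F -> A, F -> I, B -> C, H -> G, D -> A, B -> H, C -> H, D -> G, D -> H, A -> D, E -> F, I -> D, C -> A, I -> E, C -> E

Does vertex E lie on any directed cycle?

Yes

E is on a cycle iff E can reach itself via ≥1 edge.
E → F → I → E — yes.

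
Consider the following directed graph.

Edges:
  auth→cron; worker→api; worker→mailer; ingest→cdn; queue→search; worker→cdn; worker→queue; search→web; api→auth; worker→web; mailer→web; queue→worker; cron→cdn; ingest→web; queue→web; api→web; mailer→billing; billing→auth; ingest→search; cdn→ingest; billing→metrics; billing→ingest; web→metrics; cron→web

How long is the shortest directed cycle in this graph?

For each vertex v, BFS finds the shortest path from v back to v.
The shortest such closed walk is worker → queue → worker, length 2.

2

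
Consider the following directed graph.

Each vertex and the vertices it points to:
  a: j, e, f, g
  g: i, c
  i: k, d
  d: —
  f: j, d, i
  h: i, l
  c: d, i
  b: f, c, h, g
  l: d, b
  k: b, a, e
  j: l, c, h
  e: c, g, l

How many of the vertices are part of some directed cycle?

11

A vertex is on a directed cycle iff it belongs to a strongly connected component of size ≥ 2 (or has a self-loop).
The vertices on cycles are {a, b, c, e, f, g, h, i, j, k, l} — 11 in total.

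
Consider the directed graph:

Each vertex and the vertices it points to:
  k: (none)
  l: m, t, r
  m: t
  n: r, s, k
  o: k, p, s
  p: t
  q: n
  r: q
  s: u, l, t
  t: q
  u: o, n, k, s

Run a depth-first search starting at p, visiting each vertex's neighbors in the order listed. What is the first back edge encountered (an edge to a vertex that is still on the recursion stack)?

r->q

DFS from p (visiting each vertex's neighbors in the order listed); mark gray on enter, black on exit:
p gray
  t gray
    q gray
      n gray
        r gray
          r→q: q is gray → back edge
First back edge: r → q.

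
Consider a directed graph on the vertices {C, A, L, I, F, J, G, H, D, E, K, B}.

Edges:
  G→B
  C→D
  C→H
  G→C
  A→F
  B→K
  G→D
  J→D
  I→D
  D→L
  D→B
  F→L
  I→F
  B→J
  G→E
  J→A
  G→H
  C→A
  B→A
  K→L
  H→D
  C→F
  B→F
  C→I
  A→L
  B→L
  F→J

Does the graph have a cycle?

Yes

DFS with white/gray/black marking, starting from G:
G gray
  D gray
    B gray
      A gray
        L gray
        L black
        F gray
          J gray
            J→A: A is gray → back edge
Back edge found, so a cycle exists: A → F → J → A.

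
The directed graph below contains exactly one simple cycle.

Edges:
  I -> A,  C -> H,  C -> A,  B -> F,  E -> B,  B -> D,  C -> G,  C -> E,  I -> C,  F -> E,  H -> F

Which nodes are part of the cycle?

DFS with gray/black marking from E:
E gray
  B gray
    D gray
    D black
    F gray
      F→E: E is gray → back edge
Back edge closes the cycle E → B → F → E; its vertices are {B, E, F}.

B, E, F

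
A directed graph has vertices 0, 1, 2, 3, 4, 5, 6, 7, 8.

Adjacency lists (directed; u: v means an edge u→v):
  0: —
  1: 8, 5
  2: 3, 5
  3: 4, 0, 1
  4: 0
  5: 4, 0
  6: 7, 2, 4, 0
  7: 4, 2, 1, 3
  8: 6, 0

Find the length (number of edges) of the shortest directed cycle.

For each vertex v, BFS finds the shortest path from v back to v.
The shortest such closed walk is 6 → 7 → 1 → 8 → 6, length 4.

4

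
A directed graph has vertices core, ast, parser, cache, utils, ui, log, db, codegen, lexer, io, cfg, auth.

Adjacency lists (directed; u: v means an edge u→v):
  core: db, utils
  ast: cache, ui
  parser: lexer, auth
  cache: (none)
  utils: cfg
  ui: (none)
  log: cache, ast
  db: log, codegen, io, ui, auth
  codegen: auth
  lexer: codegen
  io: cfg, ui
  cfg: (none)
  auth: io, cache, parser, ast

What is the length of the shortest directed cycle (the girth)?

For each vertex v, BFS finds the shortest path from v back to v.
The shortest such closed walk is auth → parser → auth, length 2.

2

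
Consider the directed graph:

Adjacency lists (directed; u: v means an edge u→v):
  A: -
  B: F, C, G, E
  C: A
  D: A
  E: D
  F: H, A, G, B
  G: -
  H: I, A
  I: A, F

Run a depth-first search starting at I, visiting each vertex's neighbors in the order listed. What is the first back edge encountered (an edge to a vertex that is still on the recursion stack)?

DFS from I (visiting each vertex's neighbors in the order listed); mark gray on enter, black on exit:
I gray
  A gray
  A black
  F gray
    H gray
      H→I: I is gray → back edge
First back edge: H → I.

H->I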